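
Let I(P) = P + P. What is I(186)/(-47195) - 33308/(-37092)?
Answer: 35413019/39785385 ≈ 0.89010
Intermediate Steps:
I(P) = 2*P
I(186)/(-47195) - 33308/(-37092) = (2*186)/(-47195) - 33308/(-37092) = 372*(-1/47195) - 33308*(-1/37092) = -372/47195 + 757/843 = 35413019/39785385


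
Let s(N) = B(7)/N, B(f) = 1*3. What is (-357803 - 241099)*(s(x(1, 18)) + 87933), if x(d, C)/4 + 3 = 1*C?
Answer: -526632795111/10 ≈ -5.2663e+10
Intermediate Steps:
x(d, C) = -12 + 4*C (x(d, C) = -12 + 4*(1*C) = -12 + 4*C)
B(f) = 3
s(N) = 3/N
(-357803 - 241099)*(s(x(1, 18)) + 87933) = (-357803 - 241099)*(3/(-12 + 4*18) + 87933) = -598902*(3/(-12 + 72) + 87933) = -598902*(3/60 + 87933) = -598902*(3*(1/60) + 87933) = -598902*(1/20 + 87933) = -598902*1758661/20 = -526632795111/10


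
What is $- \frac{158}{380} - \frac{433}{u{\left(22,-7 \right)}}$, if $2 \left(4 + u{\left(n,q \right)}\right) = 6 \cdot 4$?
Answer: $- \frac{41451}{760} \approx -54.541$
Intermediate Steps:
$u{\left(n,q \right)} = 8$ ($u{\left(n,q \right)} = -4 + \frac{6 \cdot 4}{2} = -4 + \frac{1}{2} \cdot 24 = -4 + 12 = 8$)
$- \frac{158}{380} - \frac{433}{u{\left(22,-7 \right)}} = - \frac{158}{380} - \frac{433}{8} = \left(-158\right) \frac{1}{380} - \frac{433}{8} = - \frac{79}{190} - \frac{433}{8} = - \frac{41451}{760}$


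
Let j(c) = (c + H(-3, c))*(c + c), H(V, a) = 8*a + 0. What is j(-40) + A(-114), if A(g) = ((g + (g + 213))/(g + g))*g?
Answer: 57585/2 ≈ 28793.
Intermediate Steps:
H(V, a) = 8*a
j(c) = 18*c² (j(c) = (c + 8*c)*(c + c) = (9*c)*(2*c) = 18*c²)
A(g) = 213/2 + g (A(g) = ((g + (213 + g))/((2*g)))*g = ((213 + 2*g)*(1/(2*g)))*g = ((213 + 2*g)/(2*g))*g = 213/2 + g)
j(-40) + A(-114) = 18*(-40)² + (213/2 - 114) = 18*1600 - 15/2 = 28800 - 15/2 = 57585/2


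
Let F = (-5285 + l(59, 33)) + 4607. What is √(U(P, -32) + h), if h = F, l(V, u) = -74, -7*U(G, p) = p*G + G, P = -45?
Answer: I*√46613/7 ≈ 30.843*I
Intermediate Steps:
U(G, p) = -G/7 - G*p/7 (U(G, p) = -(p*G + G)/7 = -(G*p + G)/7 = -(G + G*p)/7 = -G/7 - G*p/7)
F = -752 (F = (-5285 - 74) + 4607 = -5359 + 4607 = -752)
h = -752
√(U(P, -32) + h) = √(-⅐*(-45)*(1 - 32) - 752) = √(-⅐*(-45)*(-31) - 752) = √(-1395/7 - 752) = √(-6659/7) = I*√46613/7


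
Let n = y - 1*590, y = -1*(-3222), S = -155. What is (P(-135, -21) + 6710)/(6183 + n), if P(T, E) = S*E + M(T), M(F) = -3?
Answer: 9962/8815 ≈ 1.1301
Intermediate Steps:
y = 3222
P(T, E) = -3 - 155*E (P(T, E) = -155*E - 3 = -3 - 155*E)
n = 2632 (n = 3222 - 1*590 = 3222 - 590 = 2632)
(P(-135, -21) + 6710)/(6183 + n) = ((-3 - 155*(-21)) + 6710)/(6183 + 2632) = ((-3 + 3255) + 6710)/8815 = (3252 + 6710)*(1/8815) = 9962*(1/8815) = 9962/8815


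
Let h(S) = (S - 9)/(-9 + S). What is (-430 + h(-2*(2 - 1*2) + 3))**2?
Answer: 184041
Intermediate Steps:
h(S) = 1 (h(S) = (-9 + S)/(-9 + S) = 1)
(-430 + h(-2*(2 - 1*2) + 3))**2 = (-430 + 1)**2 = (-429)**2 = 184041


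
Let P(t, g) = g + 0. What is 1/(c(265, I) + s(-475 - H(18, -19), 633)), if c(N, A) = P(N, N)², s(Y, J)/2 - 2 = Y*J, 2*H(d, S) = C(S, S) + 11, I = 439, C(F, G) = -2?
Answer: -1/536818 ≈ -1.8628e-6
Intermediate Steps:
H(d, S) = 9/2 (H(d, S) = (-2 + 11)/2 = (½)*9 = 9/2)
P(t, g) = g
s(Y, J) = 4 + 2*J*Y (s(Y, J) = 4 + 2*(Y*J) = 4 + 2*(J*Y) = 4 + 2*J*Y)
c(N, A) = N²
1/(c(265, I) + s(-475 - H(18, -19), 633)) = 1/(265² + (4 + 2*633*(-475 - 1*9/2))) = 1/(70225 + (4 + 2*633*(-475 - 9/2))) = 1/(70225 + (4 + 2*633*(-959/2))) = 1/(70225 + (4 - 607047)) = 1/(70225 - 607043) = 1/(-536818) = -1/536818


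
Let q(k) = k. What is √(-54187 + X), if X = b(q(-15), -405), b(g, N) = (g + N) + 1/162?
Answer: I*√17692666/18 ≈ 233.68*I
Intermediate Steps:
b(g, N) = 1/162 + N + g (b(g, N) = (N + g) + 1/162 = 1/162 + N + g)
X = -68039/162 (X = 1/162 - 405 - 15 = -68039/162 ≈ -419.99)
√(-54187 + X) = √(-54187 - 68039/162) = √(-8846333/162) = I*√17692666/18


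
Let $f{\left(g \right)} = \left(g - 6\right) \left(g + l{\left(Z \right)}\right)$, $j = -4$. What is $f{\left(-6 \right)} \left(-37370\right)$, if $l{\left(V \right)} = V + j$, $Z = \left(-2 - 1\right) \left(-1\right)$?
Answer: $-3139080$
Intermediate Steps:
$Z = 3$ ($Z = \left(-3\right) \left(-1\right) = 3$)
$l{\left(V \right)} = -4 + V$ ($l{\left(V \right)} = V - 4 = -4 + V$)
$f{\left(g \right)} = \left(-1 + g\right) \left(-6 + g\right)$ ($f{\left(g \right)} = \left(g - 6\right) \left(g + \left(-4 + 3\right)\right) = \left(-6 + g\right) \left(g - 1\right) = \left(-6 + g\right) \left(-1 + g\right) = \left(-1 + g\right) \left(-6 + g\right)$)
$f{\left(-6 \right)} \left(-37370\right) = \left(6 + \left(-6\right)^{2} - -42\right) \left(-37370\right) = \left(6 + 36 + 42\right) \left(-37370\right) = 84 \left(-37370\right) = -3139080$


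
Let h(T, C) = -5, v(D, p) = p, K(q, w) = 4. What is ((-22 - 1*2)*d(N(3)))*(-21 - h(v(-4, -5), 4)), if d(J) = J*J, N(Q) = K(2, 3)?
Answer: 6144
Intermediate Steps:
N(Q) = 4
d(J) = J**2
((-22 - 1*2)*d(N(3)))*(-21 - h(v(-4, -5), 4)) = ((-22 - 1*2)*4**2)*(-21 - 1*(-5)) = ((-22 - 2)*16)*(-21 + 5) = -24*16*(-16) = -384*(-16) = 6144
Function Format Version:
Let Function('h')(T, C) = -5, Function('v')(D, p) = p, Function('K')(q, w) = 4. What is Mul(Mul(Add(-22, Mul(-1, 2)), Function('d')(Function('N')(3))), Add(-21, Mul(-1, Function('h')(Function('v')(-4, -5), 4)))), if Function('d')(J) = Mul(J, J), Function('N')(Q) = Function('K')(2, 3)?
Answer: 6144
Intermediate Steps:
Function('N')(Q) = 4
Function('d')(J) = Pow(J, 2)
Mul(Mul(Add(-22, Mul(-1, 2)), Function('d')(Function('N')(3))), Add(-21, Mul(-1, Function('h')(Function('v')(-4, -5), 4)))) = Mul(Mul(Add(-22, Mul(-1, 2)), Pow(4, 2)), Add(-21, Mul(-1, -5))) = Mul(Mul(Add(-22, -2), 16), Add(-21, 5)) = Mul(Mul(-24, 16), -16) = Mul(-384, -16) = 6144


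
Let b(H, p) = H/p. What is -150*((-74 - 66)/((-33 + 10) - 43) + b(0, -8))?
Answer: -3500/11 ≈ -318.18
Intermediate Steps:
-150*((-74 - 66)/((-33 + 10) - 43) + b(0, -8)) = -150*((-74 - 66)/((-33 + 10) - 43) + 0/(-8)) = -150*(-140/(-23 - 43) + 0*(-⅛)) = -150*(-140/(-66) + 0) = -150*(-140*(-1/66) + 0) = -150*(70/33 + 0) = -150*70/33 = -3500/11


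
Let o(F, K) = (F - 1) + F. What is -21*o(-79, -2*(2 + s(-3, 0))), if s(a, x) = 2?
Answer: 3339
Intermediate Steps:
o(F, K) = -1 + 2*F (o(F, K) = (-1 + F) + F = -1 + 2*F)
-21*o(-79, -2*(2 + s(-3, 0))) = -21*(-1 + 2*(-79)) = -21*(-1 - 158) = -21*(-159) = 3339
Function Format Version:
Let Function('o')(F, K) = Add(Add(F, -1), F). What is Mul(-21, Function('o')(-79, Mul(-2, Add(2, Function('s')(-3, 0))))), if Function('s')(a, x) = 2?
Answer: 3339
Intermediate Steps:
Function('o')(F, K) = Add(-1, Mul(2, F)) (Function('o')(F, K) = Add(Add(-1, F), F) = Add(-1, Mul(2, F)))
Mul(-21, Function('o')(-79, Mul(-2, Add(2, Function('s')(-3, 0))))) = Mul(-21, Add(-1, Mul(2, -79))) = Mul(-21, Add(-1, -158)) = Mul(-21, -159) = 3339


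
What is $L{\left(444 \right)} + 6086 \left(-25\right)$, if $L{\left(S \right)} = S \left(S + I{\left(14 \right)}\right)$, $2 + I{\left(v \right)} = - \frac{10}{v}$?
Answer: $\frac{306466}{7} \approx 43781.0$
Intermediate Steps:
$I{\left(v \right)} = -2 - \frac{10}{v}$
$L{\left(S \right)} = S \left(- \frac{19}{7} + S\right)$ ($L{\left(S \right)} = S \left(S - \left(2 + \frac{10}{14}\right)\right) = S \left(S - \frac{19}{7}\right) = S \left(- \frac{19}{7} + S\right)$)
$L{\left(444 \right)} + 6086 \left(-25\right) = \frac{1}{7} \cdot 444 \left(-19 + 7 \cdot 444\right) + 6086 \left(-25\right) = \frac{1}{7} \cdot 444 \left(-19 + 3108\right) - 152150 = \frac{1}{7} \cdot 444 \cdot 3089 - 152150 = \frac{1371516}{7} - 152150 = \frac{306466}{7}$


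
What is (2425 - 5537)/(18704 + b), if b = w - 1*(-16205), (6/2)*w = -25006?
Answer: -9336/79721 ≈ -0.11711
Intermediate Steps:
w = -25006/3 (w = (1/3)*(-25006) = -25006/3 ≈ -8335.3)
b = 23609/3 (b = -25006/3 - 1*(-16205) = -25006/3 + 16205 = 23609/3 ≈ 7869.7)
(2425 - 5537)/(18704 + b) = (2425 - 5537)/(18704 + 23609/3) = -3112/79721/3 = -3112*3/79721 = -9336/79721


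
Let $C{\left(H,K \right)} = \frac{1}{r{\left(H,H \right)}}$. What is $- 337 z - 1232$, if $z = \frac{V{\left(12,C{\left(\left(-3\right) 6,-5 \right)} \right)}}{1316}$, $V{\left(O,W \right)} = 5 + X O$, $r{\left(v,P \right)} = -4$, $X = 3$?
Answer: $- \frac{1635129}{1316} \approx -1242.5$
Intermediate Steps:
$C{\left(H,K \right)} = - \frac{1}{4}$ ($C{\left(H,K \right)} = \frac{1}{-4} = - \frac{1}{4}$)
$V{\left(O,W \right)} = 5 + 3 O$
$z = \frac{41}{1316}$ ($z = \frac{5 + 3 \cdot 12}{1316} = \left(5 + 36\right) \frac{1}{1316} = 41 \cdot \frac{1}{1316} = \frac{41}{1316} \approx 0.031155$)
$- 337 z - 1232 = \left(-337\right) \frac{41}{1316} - 1232 = - \frac{13817}{1316} - 1232 = - \frac{1635129}{1316}$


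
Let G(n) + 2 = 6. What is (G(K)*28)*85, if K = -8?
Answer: 9520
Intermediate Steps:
G(n) = 4 (G(n) = -2 + 6 = 4)
(G(K)*28)*85 = (4*28)*85 = 112*85 = 9520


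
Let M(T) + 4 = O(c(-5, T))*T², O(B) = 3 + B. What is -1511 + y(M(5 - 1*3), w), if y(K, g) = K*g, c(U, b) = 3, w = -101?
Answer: -3531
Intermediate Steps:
M(T) = -4 + 6*T² (M(T) = -4 + (3 + 3)*T² = -4 + 6*T²)
-1511 + y(M(5 - 1*3), w) = -1511 + (-4 + 6*(5 - 1*3)²)*(-101) = -1511 + (-4 + 6*(5 - 3)²)*(-101) = -1511 + (-4 + 6*2²)*(-101) = -1511 + (-4 + 6*4)*(-101) = -1511 + (-4 + 24)*(-101) = -1511 + 20*(-101) = -1511 - 2020 = -3531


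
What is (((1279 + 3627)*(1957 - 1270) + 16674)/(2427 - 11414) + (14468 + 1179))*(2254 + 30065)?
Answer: 233432470593/473 ≈ 4.9351e+8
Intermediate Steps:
(((1279 + 3627)*(1957 - 1270) + 16674)/(2427 - 11414) + (14468 + 1179))*(2254 + 30065) = ((4906*687 + 16674)/(-8987) + 15647)*32319 = ((3370422 + 16674)*(-1/8987) + 15647)*32319 = (3387096*(-1/8987) + 15647)*32319 = (-3387096/8987 + 15647)*32319 = (137232493/8987)*32319 = 233432470593/473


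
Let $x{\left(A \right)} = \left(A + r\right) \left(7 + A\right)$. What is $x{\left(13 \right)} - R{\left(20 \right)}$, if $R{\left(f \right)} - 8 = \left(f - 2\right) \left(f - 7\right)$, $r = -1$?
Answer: $-2$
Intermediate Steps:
$R{\left(f \right)} = 8 + \left(-7 + f\right) \left(-2 + f\right)$ ($R{\left(f \right)} = 8 + \left(f - 2\right) \left(f - 7\right) = 8 + \left(-2 + f\right) \left(-7 + f\right) = 8 + \left(-7 + f\right) \left(-2 + f\right)$)
$x{\left(A \right)} = \left(-1 + A\right) \left(7 + A\right)$ ($x{\left(A \right)} = \left(A - 1\right) \left(7 + A\right) = \left(-1 + A\right) \left(7 + A\right)$)
$x{\left(13 \right)} - R{\left(20 \right)} = \left(-7 + 13^{2} + 6 \cdot 13\right) - \left(22 + 20^{2} - 180\right) = \left(-7 + 169 + 78\right) - \left(22 + 400 - 180\right) = 240 - 242 = -2$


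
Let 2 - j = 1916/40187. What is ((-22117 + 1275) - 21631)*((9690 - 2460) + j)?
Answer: -12343947867364/40187 ≈ -3.0716e+8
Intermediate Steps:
j = 78458/40187 (j = 2 - 1916/40187 = 78458/40187 ≈ 1.9523)
((-22117 + 1275) - 21631)*((9690 - 2460) + j) = ((-22117 + 1275) - 21631)*((9690 - 2460) + 78458/40187) = (-20842 - 21631)*(7230 + 78458/40187) = -42473*290630468/40187 = -12343947867364/40187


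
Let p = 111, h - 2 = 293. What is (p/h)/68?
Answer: 111/20060 ≈ 0.0055334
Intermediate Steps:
h = 295 (h = 2 + 293 = 295)
(p/h)/68 = (111/295)/68 = (111*(1/295))/68 = (1/68)*(111/295) = 111/20060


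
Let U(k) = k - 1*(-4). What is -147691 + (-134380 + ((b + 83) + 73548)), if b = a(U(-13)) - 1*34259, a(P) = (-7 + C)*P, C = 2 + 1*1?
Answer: -242663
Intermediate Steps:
U(k) = 4 + k (U(k) = k + 4 = 4 + k)
C = 3 (C = 2 + 1 = 3)
a(P) = -4*P (a(P) = (-7 + 3)*P = -4*P)
b = -34223 (b = -4*(4 - 13) - 1*34259 = -4*(-9) - 34259 = 36 - 34259 = -34223)
-147691 + (-134380 + ((b + 83) + 73548)) = -147691 + (-134380 + ((-34223 + 83) + 73548)) = -147691 + (-134380 + (-34140 + 73548)) = -147691 + (-134380 + 39408) = -147691 - 94972 = -242663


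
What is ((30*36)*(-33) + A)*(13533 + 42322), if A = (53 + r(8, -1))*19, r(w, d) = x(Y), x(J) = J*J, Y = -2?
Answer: -1930181235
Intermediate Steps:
x(J) = J²
r(w, d) = 4 (r(w, d) = (-2)² = 4)
A = 1083 (A = (53 + 4)*19 = 57*19 = 1083)
((30*36)*(-33) + A)*(13533 + 42322) = ((30*36)*(-33) + 1083)*(13533 + 42322) = (1080*(-33) + 1083)*55855 = (-35640 + 1083)*55855 = -34557*55855 = -1930181235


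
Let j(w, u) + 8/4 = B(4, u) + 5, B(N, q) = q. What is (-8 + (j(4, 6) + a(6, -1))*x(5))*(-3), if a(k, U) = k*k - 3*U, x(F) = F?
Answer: -696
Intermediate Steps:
a(k, U) = k² - 3*U
j(w, u) = 3 + u (j(w, u) = -2 + (u + 5) = -2 + (5 + u) = 3 + u)
(-8 + (j(4, 6) + a(6, -1))*x(5))*(-3) = (-8 + ((3 + 6) + (6² - 3*(-1)))*5)*(-3) = (-8 + (9 + (36 + 3))*5)*(-3) = (-8 + (9 + 39)*5)*(-3) = (-8 + 48*5)*(-3) = (-8 + 240)*(-3) = 232*(-3) = -696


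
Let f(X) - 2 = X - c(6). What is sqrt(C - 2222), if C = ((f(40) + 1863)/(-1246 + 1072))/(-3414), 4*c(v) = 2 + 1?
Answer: I*sqrt(87121721575851)/198012 ≈ 47.138*I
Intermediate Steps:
c(v) = 3/4 (c(v) = (2 + 1)/4 = (1/4)*3 = 3/4)
f(X) = 5/4 + X (f(X) = 2 + (X - 1*3/4) = 2 + (X - 3/4) = 2 + (-3/4 + X) = 5/4 + X)
C = 2539/792048 (C = (((5/4 + 40) + 1863)/(-1246 + 1072))/(-3414) = ((165/4 + 1863)/(-174))*(-1/3414) = ((7617/4)*(-1/174))*(-1/3414) = -2539/232*(-1/3414) = 2539/792048 ≈ 0.0032056)
sqrt(C - 2222) = sqrt(2539/792048 - 2222) = sqrt(-1759928117/792048) = I*sqrt(87121721575851)/198012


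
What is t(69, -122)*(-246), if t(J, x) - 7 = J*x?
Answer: 2069106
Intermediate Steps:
t(J, x) = 7 + J*x
t(69, -122)*(-246) = (7 + 69*(-122))*(-246) = (7 - 8418)*(-246) = -8411*(-246) = 2069106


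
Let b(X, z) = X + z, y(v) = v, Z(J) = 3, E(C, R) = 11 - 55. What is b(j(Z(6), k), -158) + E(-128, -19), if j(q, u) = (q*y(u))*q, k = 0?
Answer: -202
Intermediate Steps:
E(C, R) = -44
j(q, u) = u*q**2 (j(q, u) = (q*u)*q = u*q**2)
b(j(Z(6), k), -158) + E(-128, -19) = (0*3**2 - 158) - 44 = (0*9 - 158) - 44 = (0 - 158) - 44 = -158 - 44 = -202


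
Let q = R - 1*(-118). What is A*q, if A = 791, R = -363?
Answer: -193795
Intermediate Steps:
q = -245 (q = -363 - 1*(-118) = -363 + 118 = -245)
A*q = 791*(-245) = -193795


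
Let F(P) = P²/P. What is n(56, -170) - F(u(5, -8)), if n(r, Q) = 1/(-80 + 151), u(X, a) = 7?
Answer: -496/71 ≈ -6.9859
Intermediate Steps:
F(P) = P
n(r, Q) = 1/71
n(56, -170) - F(u(5, -8)) = 1/71 - 1*7 = 1/71 - 7 = -496/71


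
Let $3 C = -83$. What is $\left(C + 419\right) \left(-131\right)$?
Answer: $- \frac{153794}{3} \approx -51265.0$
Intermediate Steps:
$C = - \frac{83}{3}$ ($C = \frac{1}{3} \left(-83\right) = - \frac{83}{3} \approx -27.667$)
$\left(C + 419\right) \left(-131\right) = \left(- \frac{83}{3} + 419\right) \left(-131\right) = \frac{1174}{3} \left(-131\right) = - \frac{153794}{3}$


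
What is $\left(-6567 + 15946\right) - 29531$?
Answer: $-20152$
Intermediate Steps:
$\left(-6567 + 15946\right) - 29531 = 9379 - 29531 = -20152$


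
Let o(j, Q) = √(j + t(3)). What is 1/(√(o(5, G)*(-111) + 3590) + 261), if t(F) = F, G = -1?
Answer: 1/(261 + √(3590 - 222*√2)) ≈ 0.0031423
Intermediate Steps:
o(j, Q) = √(3 + j) (o(j, Q) = √(j + 3) = √(3 + j))
1/(√(o(5, G)*(-111) + 3590) + 261) = 1/(√(√(3 + 5)*(-111) + 3590) + 261) = 1/(√(√8*(-111) + 3590) + 261) = 1/(√((2*√2)*(-111) + 3590) + 261) = 1/(√(-222*√2 + 3590) + 261) = 1/(√(3590 - 222*√2) + 261) = 1/(261 + √(3590 - 222*√2))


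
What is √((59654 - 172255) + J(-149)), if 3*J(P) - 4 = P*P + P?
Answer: I*√105249 ≈ 324.42*I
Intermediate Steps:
J(P) = 4/3 + P/3 + P²/3 (J(P) = 4/3 + (P*P + P)/3 = 4/3 + (P² + P)/3 = 4/3 + (P + P²)/3 = 4/3 + (P/3 + P²/3) = 4/3 + P/3 + P²/3)
√((59654 - 172255) + J(-149)) = √((59654 - 172255) + (4/3 + (⅓)*(-149) + (⅓)*(-149)²)) = √(-112601 + (4/3 - 149/3 + (⅓)*22201)) = √(-112601 + (4/3 - 149/3 + 22201/3)) = √(-112601 + 7352) = √(-105249) = I*√105249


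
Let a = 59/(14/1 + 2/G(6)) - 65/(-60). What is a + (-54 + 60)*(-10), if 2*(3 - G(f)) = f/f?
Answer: -24389/444 ≈ -54.930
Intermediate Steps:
G(f) = 5/2 (G(f) = 3 - f/(2*f) = 3 - ½*1 = 3 - ½ = 5/2)
a = 2251/444 (a = 59/(14/1 + 2/(5/2)) - 65/(-60) = 59/(14*1 + 2*(⅖)) - 65*(-1/60) = 59/(14 + ⅘) + 13/12 = 59/(74/5) + 13/12 = 59*(5/74) + 13/12 = 295/74 + 13/12 = 2251/444 ≈ 5.0698)
a + (-54 + 60)*(-10) = 2251/444 + (-54 + 60)*(-10) = 2251/444 + 6*(-10) = 2251/444 - 60 = -24389/444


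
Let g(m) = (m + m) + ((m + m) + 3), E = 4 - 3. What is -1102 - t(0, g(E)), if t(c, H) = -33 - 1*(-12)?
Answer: -1081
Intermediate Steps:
E = 1
g(m) = 3 + 4*m (g(m) = 2*m + (2*m + 3) = 2*m + (3 + 2*m) = 3 + 4*m)
t(c, H) = -21 (t(c, H) = -33 + 12 = -21)
-1102 - t(0, g(E)) = -1102 - 1*(-21) = -1102 + 21 = -1081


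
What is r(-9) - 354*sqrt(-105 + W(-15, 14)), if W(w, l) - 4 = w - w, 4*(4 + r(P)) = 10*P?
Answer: -53/2 - 354*I*sqrt(101) ≈ -26.5 - 3557.7*I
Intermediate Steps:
r(P) = -4 + 5*P/2 (r(P) = -4 + (10*P)/4 = -4 + 5*P/2)
W(w, l) = 4 (W(w, l) = 4 + (w - w) = 4 + 0 = 4)
r(-9) - 354*sqrt(-105 + W(-15, 14)) = (-4 + (5/2)*(-9)) - 354*sqrt(-105 + 4) = (-4 - 45/2) - 354*I*sqrt(101) = -53/2 - 354*I*sqrt(101)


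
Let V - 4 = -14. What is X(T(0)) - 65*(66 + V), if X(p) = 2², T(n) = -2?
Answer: -3636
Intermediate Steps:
V = -10 (V = 4 - 14 = -10)
X(p) = 4
X(T(0)) - 65*(66 + V) = 4 - 65*(66 - 10) = 4 - 65*56 = 4 - 3640 = -3636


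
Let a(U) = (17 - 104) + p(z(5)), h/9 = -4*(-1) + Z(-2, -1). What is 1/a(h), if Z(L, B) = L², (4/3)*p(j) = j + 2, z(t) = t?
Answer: -4/327 ≈ -0.012232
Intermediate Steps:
p(j) = 3/2 + 3*j/4 (p(j) = 3*(j + 2)/4 = 3*(2 + j)/4 = 3/2 + 3*j/4)
h = 72 (h = 9*(-4*(-1) + (-2)²) = 9*(4 + 4) = 9*8 = 72)
a(U) = -327/4 (a(U) = (17 - 104) + (3/2 + (¾)*5) = -87 + (3/2 + 15/4) = -87 + 21/4 = -327/4)
1/a(h) = 1/(-327/4) = -4/327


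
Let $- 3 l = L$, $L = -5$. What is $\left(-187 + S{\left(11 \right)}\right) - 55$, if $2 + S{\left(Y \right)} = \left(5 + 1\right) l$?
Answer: $-234$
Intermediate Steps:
$l = \frac{5}{3}$ ($l = \left(- \frac{1}{3}\right) \left(-5\right) = \frac{5}{3} \approx 1.6667$)
$S{\left(Y \right)} = 8$ ($S{\left(Y \right)} = -2 + \left(5 + 1\right) \frac{5}{3} = -2 + 6 \cdot \frac{5}{3} = -2 + 10 = 8$)
$\left(-187 + S{\left(11 \right)}\right) - 55 = \left(-187 + 8\right) - 55 = -179 - 55 = -234$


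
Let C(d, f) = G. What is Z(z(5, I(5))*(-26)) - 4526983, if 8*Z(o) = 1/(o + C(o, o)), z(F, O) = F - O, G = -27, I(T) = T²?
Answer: -17854420951/3944 ≈ -4.5270e+6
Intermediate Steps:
C(d, f) = -27
Z(o) = 1/(8*(-27 + o)) (Z(o) = 1/(8*(o - 27)) = 1/(8*(-27 + o)))
Z(z(5, I(5))*(-26)) - 4526983 = 1/(8*(-27 + (5 - 1*5²)*(-26))) - 4526983 = 1/(8*(-27 + (5 - 1*25)*(-26))) - 4526983 = 1/(8*(-27 + (5 - 25)*(-26))) - 4526983 = 1/(8*(-27 - 20*(-26))) - 4526983 = 1/(8*(-27 + 520)) - 4526983 = (⅛)/493 - 4526983 = (⅛)*(1/493) - 4526983 = 1/3944 - 4526983 = -17854420951/3944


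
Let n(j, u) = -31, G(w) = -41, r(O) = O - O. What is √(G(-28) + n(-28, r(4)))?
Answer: 6*I*√2 ≈ 8.4853*I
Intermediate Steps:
r(O) = 0
√(G(-28) + n(-28, r(4))) = √(-41 - 31) = √(-72) = 6*I*√2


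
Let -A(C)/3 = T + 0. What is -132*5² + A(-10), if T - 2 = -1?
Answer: -3303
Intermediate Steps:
T = 1 (T = 2 - 1 = 1)
A(C) = -3 (A(C) = -3*(1 + 0) = -3*1 = -3)
-132*5² + A(-10) = -132*5² - 3 = -132*25 - 3 = -3300 - 3 = -3303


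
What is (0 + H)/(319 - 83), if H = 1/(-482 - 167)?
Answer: -1/153164 ≈ -6.5289e-6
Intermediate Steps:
H = -1/649 (H = 1/(-649) = -1/649 ≈ -0.0015408)
(0 + H)/(319 - 83) = (0 - 1/649)/(319 - 83) = -1/649/236 = -1/649*1/236 = -1/153164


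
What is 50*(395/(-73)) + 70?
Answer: -14640/73 ≈ -200.55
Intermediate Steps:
50*(395/(-73)) + 70 = 50*(395*(-1/73)) + 70 = 50*(-395/73) + 70 = -19750/73 + 70 = -14640/73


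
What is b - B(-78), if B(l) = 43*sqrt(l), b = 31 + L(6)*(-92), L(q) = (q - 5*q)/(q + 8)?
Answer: 1321/7 - 43*I*sqrt(78) ≈ 188.71 - 379.77*I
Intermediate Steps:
L(q) = -4*q/(8 + q) (L(q) = (-4*q)/(8 + q) = -4*q/(8 + q))
b = 1321/7 (b = 31 - 4*6/(8 + 6)*(-92) = 31 - 4*6/14*(-92) = 31 - 4*6*1/14*(-92) = 31 - 12/7*(-92) = 31 + 1104/7 = 1321/7 ≈ 188.71)
b - B(-78) = 1321/7 - 43*sqrt(-78) = 1321/7 - 43*I*sqrt(78)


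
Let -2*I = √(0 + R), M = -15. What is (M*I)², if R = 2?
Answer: 225/2 ≈ 112.50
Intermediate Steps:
I = -√2/2 (I = -√(0 + 2)/2 = -√2/2 ≈ -0.70711)
(M*I)² = (-(-15)*√2/2)² = (15*√2/2)² = 225/2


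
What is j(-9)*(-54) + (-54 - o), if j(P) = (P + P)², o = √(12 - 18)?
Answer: -17550 - I*√6 ≈ -17550.0 - 2.4495*I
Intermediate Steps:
o = I*√6 (o = √(-6) = I*√6 ≈ 2.4495*I)
j(P) = 4*P² (j(P) = (2*P)² = 4*P²)
j(-9)*(-54) + (-54 - o) = (4*(-9)²)*(-54) + (-54 - I*√6) = (4*81)*(-54) + (-54 - I*√6) = 324*(-54) + (-54 - I*√6) = -17496 + (-54 - I*√6) = -17550 - I*√6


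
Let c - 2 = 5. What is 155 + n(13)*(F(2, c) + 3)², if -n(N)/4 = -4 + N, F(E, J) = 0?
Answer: -169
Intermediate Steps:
c = 7 (c = 2 + 5 = 7)
n(N) = 16 - 4*N (n(N) = -4*(-4 + N) = 16 - 4*N)
155 + n(13)*(F(2, c) + 3)² = 155 + (16 - 4*13)*(0 + 3)² = 155 + (16 - 52)*3² = 155 - 36*9 = 155 - 324 = -169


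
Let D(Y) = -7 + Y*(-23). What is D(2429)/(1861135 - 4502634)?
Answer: 7982/377357 ≈ 0.021152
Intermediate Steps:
D(Y) = -7 - 23*Y
D(2429)/(1861135 - 4502634) = (-7 - 23*2429)/(1861135 - 4502634) = (-7 - 55867)/(-2641499) = -55874*(-1/2641499) = 7982/377357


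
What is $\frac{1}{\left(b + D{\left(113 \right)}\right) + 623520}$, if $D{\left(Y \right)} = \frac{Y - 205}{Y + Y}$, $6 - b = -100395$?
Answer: $\frac{113}{81803027} \approx 1.3814 \cdot 10^{-6}$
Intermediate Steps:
$b = 100401$ ($b = 6 - -100395 = 6 + 100395 = 100401$)
$D{\left(Y \right)} = \frac{-205 + Y}{2 Y}$
$\frac{1}{\left(b + D{\left(113 \right)}\right) + 623520} = \frac{1}{\left(100401 + \frac{-205 + 113}{2 \cdot 113}\right) + 623520} = \frac{1}{\left(100401 + \frac{1}{2} \cdot \frac{1}{113} \left(-92\right)\right) + 623520} = \frac{1}{\left(100401 - \frac{46}{113}\right) + 623520} = \frac{1}{\frac{11345267}{113} + 623520} = \frac{1}{\frac{81803027}{113}} = \frac{113}{81803027}$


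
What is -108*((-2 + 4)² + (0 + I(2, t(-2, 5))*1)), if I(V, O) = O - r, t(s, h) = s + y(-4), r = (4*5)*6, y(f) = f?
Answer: 13176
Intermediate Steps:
r = 120 (r = 20*6 = 120)
t(s, h) = -4 + s (t(s, h) = s - 4 = -4 + s)
I(V, O) = -120 + O (I(V, O) = O - 1*120 = O - 120 = -120 + O)
-108*((-2 + 4)² + (0 + I(2, t(-2, 5))*1)) = -108*((-2 + 4)² + (0 + (-120 + (-4 - 2))*1)) = -108*(2² + (0 + (-120 - 6)*1)) = -108*(4 + (0 - 126*1)) = -108*(4 + (0 - 126)) = -108*(4 - 126) = -108*(-122) = 13176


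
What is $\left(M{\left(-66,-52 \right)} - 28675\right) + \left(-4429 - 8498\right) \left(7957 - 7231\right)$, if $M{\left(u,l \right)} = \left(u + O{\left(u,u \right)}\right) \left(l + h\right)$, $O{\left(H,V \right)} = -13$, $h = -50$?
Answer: $-9405619$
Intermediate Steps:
$M{\left(u,l \right)} = \left(-50 + l\right) \left(-13 + u\right)$ ($M{\left(u,l \right)} = \left(u - 13\right) \left(l - 50\right) = \left(-13 + u\right) \left(-50 + l\right) = \left(-50 + l\right) \left(-13 + u\right)$)
$\left(M{\left(-66,-52 \right)} - 28675\right) + \left(-4429 - 8498\right) \left(7957 - 7231\right) = \left(\left(650 - -3300 - -676 - -3432\right) - 28675\right) + \left(-4429 - 8498\right) \left(7957 - 7231\right) = \left(\left(650 + 3300 + 676 + 3432\right) - 28675\right) - 9385002 = \left(8058 - 28675\right) - 9385002 = -20617 - 9385002 = -9405619$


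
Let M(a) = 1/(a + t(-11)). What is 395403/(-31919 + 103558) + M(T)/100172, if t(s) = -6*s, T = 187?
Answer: 10020902328587/1815584142724 ≈ 5.5194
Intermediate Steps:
M(a) = 1/(66 + a) (M(a) = 1/(a - 6*(-11)) = 1/(a + 66) = 1/(66 + a))
395403/(-31919 + 103558) + M(T)/100172 = 395403/(-31919 + 103558) + 1/((66 + 187)*100172) = 395403/71639 + (1/100172)/253 = 395403*(1/71639) + (1/253)*(1/100172) = 395403/71639 + 1/25343516 = 10020902328587/1815584142724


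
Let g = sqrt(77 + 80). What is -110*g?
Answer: -110*sqrt(157) ≈ -1378.3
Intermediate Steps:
g = sqrt(157) ≈ 12.530
-110*g = -110*sqrt(157)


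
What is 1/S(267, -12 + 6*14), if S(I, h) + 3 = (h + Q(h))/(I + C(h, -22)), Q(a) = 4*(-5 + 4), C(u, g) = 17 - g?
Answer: -9/25 ≈ -0.36000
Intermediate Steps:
Q(a) = -4 (Q(a) = 4*(-1) = -4)
S(I, h) = -3 + (-4 + h)/(39 + I) (S(I, h) = -3 + (h - 4)/(I + (17 - 1*(-22))) = -3 + (-4 + h)/(I + (17 + 22)) = -3 + (-4 + h)/(I + 39) = -3 + (-4 + h)/(39 + I))
1/S(267, -12 + 6*14) = 1/((-121 + (-12 + 6*14) - 3*267)/(39 + 267)) = 1/((-121 + (-12 + 84) - 801)/306) = 1/((-121 + 72 - 801)/306) = 1/((1/306)*(-850)) = 1/(-25/9) = -9/25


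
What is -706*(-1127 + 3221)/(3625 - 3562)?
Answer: -492788/21 ≈ -23466.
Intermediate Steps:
-706*(-1127 + 3221)/(3625 - 3562) = -706/(63/2094) = -706/(63*(1/2094)) = -706/21/698 = -706*698/21 = -492788/21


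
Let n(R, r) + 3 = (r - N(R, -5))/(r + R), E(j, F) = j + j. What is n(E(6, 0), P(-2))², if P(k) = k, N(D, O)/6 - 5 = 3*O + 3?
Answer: 1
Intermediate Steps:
E(j, F) = 2*j
N(D, O) = 48 + 18*O (N(D, O) = 30 + 6*(3*O + 3) = 30 + 6*(3 + 3*O) = 30 + (18 + 18*O) = 48 + 18*O)
n(R, r) = -3 + (42 + r)/(R + r) (n(R, r) = -3 + (r - (48 + 18*(-5)))/(r + R) = -3 + (r - (48 - 90))/(R + r) = -3 + (r - 1*(-42))/(R + r) = -3 + (r + 42)/(R + r) = -3 + (42 + r)/(R + r))
n(E(6, 0), P(-2))² = ((42 - 6*6 - 2*(-2))/(2*6 - 2))² = ((42 - 3*12 + 4)/(12 - 2))² = ((42 - 36 + 4)/10)² = ((⅒)*10)² = 1² = 1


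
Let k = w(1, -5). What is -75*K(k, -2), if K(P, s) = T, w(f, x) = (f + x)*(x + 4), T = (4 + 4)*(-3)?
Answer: 1800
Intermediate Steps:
T = -24 (T = 8*(-3) = -24)
w(f, x) = (4 + x)*(f + x) (w(f, x) = (f + x)*(4 + x) = (4 + x)*(f + x))
k = 4 (k = (-5)² + 4*1 + 4*(-5) + 1*(-5) = 25 + 4 - 20 - 5 = 4)
K(P, s) = -24
-75*K(k, -2) = -75*(-24) = 1800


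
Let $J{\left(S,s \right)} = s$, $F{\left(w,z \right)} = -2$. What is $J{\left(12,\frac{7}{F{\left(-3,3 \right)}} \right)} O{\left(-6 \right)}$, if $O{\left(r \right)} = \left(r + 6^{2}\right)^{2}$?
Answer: $-3150$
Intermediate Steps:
$O{\left(r \right)} = \left(36 + r\right)^{2}$ ($O{\left(r \right)} = \left(r + 36\right)^{2} = \left(36 + r\right)^{2}$)
$J{\left(12,\frac{7}{F{\left(-3,3 \right)}} \right)} O{\left(-6 \right)} = \frac{7}{-2} \left(36 - 6\right)^{2} = 7 \left(- \frac{1}{2}\right) 30^{2} = \left(- \frac{7}{2}\right) 900 = -3150$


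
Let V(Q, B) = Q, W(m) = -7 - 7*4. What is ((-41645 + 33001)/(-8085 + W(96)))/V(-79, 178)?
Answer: -2161/160370 ≈ -0.013475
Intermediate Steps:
W(m) = -35 (W(m) = -7 - 28 = -35)
((-41645 + 33001)/(-8085 + W(96)))/V(-79, 178) = ((-41645 + 33001)/(-8085 - 35))/(-79) = -8644/(-8120)*(-1/79) = -8644*(-1/8120)*(-1/79) = (2161/2030)*(-1/79) = -2161/160370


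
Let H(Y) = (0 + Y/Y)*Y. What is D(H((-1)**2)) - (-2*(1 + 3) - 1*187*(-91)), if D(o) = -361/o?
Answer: -17370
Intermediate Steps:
H(Y) = Y (H(Y) = (0 + 1)*Y = 1*Y = Y)
D(H((-1)**2)) - (-2*(1 + 3) - 1*187*(-91)) = -361/((-1)**2) - (-2*(1 + 3) - 1*187*(-91)) = -361/1 - (-2*4 - 187*(-91)) = -361*1 - (-8 + 17017) = -361 - 1*17009 = -361 - 17009 = -17370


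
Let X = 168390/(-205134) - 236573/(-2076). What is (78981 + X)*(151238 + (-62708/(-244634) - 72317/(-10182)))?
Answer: 1057450385295871699061605249/88396213250480616 ≈ 1.1963e+10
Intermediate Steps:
X = 8029931357/70976364 (X = 168390*(-1/205134) - 236573*(-1/2076) = -28065/34189 + 236573/2076 = 8029931357/70976364 ≈ 113.14)
(78981 + X)*(151238 + (-62708/(-244634) - 72317/(-10182))) = (78981 + 8029931357/70976364)*(151238 + (-62708/(-244634) - 72317/(-10182))) = 5613814136441*(151238 + (-62708*(-1/244634) - 72317*(-1/10182)))/70976364 = 5613814136441*(151238 + (31354/122317 + 72317/10182))/70976364 = 5613814136441*(151238 + 9164844917/1245431694)/70976364 = (5613814136441/70976364)*(188365763382089/1245431694) = 1057450385295871699061605249/88396213250480616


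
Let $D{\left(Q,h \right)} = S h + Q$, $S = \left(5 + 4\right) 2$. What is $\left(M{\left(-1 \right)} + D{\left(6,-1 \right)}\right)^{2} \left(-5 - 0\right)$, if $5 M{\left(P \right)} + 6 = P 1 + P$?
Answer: $- \frac{4624}{5} \approx -924.8$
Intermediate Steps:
$S = 18$ ($S = 9 \cdot 2 = 18$)
$D{\left(Q,h \right)} = Q + 18 h$ ($D{\left(Q,h \right)} = 18 h + Q = Q + 18 h$)
$M{\left(P \right)} = - \frac{6}{5} + \frac{2 P}{5}$ ($M{\left(P \right)} = - \frac{6}{5} + \frac{P 1 + P}{5} = - \frac{6}{5} + \frac{P + P}{5} = - \frac{6}{5} + \frac{2 P}{5}$)
$\left(M{\left(-1 \right)} + D{\left(6,-1 \right)}\right)^{2} \left(-5 - 0\right) = \left(\left(- \frac{6}{5} + \frac{2}{5} \left(-1\right)\right) + \left(6 + 18 \left(-1\right)\right)\right)^{2} \left(-5 - 0\right) = \left(\left(- \frac{6}{5} - \frac{2}{5}\right) + \left(6 - 18\right)\right)^{2} \left(-5 + 0\right) = \left(- \frac{8}{5} - 12\right)^{2} \left(-5\right) = \left(- \frac{68}{5}\right)^{2} \left(-5\right) = \frac{4624}{25} \left(-5\right) = - \frac{4624}{5}$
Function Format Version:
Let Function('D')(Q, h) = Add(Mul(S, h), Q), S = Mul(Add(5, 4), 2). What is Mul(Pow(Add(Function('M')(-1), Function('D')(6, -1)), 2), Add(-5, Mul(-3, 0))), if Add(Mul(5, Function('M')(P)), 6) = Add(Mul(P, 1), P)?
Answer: Rational(-4624, 5) ≈ -924.80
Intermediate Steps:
S = 18 (S = Mul(9, 2) = 18)
Function('D')(Q, h) = Add(Q, Mul(18, h)) (Function('D')(Q, h) = Add(Mul(18, h), Q) = Add(Q, Mul(18, h)))
Function('M')(P) = Add(Rational(-6, 5), Mul(Rational(2, 5), P)) (Function('M')(P) = Add(Rational(-6, 5), Mul(Rational(1, 5), Add(Mul(P, 1), P))) = Add(Rational(-6, 5), Mul(Rational(1, 5), Add(P, P))) = Add(Rational(-6, 5), Mul(Rational(1, 5), Mul(2, P))) = Add(Rational(-6, 5), Mul(Rational(2, 5), P)))
Mul(Pow(Add(Function('M')(-1), Function('D')(6, -1)), 2), Add(-5, Mul(-3, 0))) = Mul(Pow(Add(Add(Rational(-6, 5), Mul(Rational(2, 5), -1)), Add(6, Mul(18, -1))), 2), Add(-5, Mul(-3, 0))) = Mul(Pow(Add(Add(Rational(-6, 5), Rational(-2, 5)), Add(6, -18)), 2), Add(-5, 0)) = Mul(Pow(Add(Rational(-8, 5), -12), 2), -5) = Mul(Pow(Rational(-68, 5), 2), -5) = Mul(Rational(4624, 25), -5) = Rational(-4624, 5)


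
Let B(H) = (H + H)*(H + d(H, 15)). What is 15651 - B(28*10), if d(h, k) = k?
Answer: -149549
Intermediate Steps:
B(H) = 2*H*(15 + H) (B(H) = (H + H)*(H + 15) = (2*H)*(15 + H) = 2*H*(15 + H))
15651 - B(28*10) = 15651 - 2*28*10*(15 + 28*10) = 15651 - 2*280*(15 + 280) = 15651 - 2*280*295 = 15651 - 1*165200 = 15651 - 165200 = -149549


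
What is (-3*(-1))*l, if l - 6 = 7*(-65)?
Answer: -1347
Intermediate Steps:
l = -449 (l = 6 + 7*(-65) = 6 - 455 = -449)
(-3*(-1))*l = -3*(-1)*(-449) = 3*(-449) = -1347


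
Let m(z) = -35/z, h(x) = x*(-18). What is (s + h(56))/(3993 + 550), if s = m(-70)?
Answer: -2015/9086 ≈ -0.22177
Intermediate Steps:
h(x) = -18*x
s = 1/2 (s = -35/(-70) = -35*(-1/70) = 1/2 ≈ 0.50000)
(s + h(56))/(3993 + 550) = (1/2 - 18*56)/(3993 + 550) = (1/2 - 1008)/4543 = -2015/2*1/4543 = -2015/9086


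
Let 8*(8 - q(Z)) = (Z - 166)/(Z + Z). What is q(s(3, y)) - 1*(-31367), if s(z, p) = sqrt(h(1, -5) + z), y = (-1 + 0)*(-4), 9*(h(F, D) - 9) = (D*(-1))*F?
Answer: 501999/16 + 249*sqrt(113)/904 ≈ 31378.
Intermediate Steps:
h(F, D) = 9 - D*F/9 (h(F, D) = 9 + ((D*(-1))*F)/9 = 9 + ((-D)*F)/9 = 9 + (-D*F)/9 = 9 - D*F/9)
y = 4 (y = -1*(-4) = 4)
s(z, p) = sqrt(86/9 + z) (s(z, p) = sqrt((9 - 1/9*(-5)*1) + z) = sqrt((9 + 5/9) + z) = sqrt(86/9 + z))
q(Z) = 8 - (-166 + Z)/(16*Z) (q(Z) = 8 - (Z - 166)/(8*(Z + Z)) = 8 - (-166 + Z)/(8*(2*Z)) = 8 - (-166 + Z)*1/(2*Z)/8 = 8 - (-166 + Z)/(16*Z))
q(s(3, y)) - 1*(-31367) = (166 + 127*(sqrt(86 + 9*3)/3))/(16*((sqrt(86 + 9*3)/3))) - 1*(-31367) = (166 + 127*(sqrt(86 + 27)/3))/(16*((sqrt(86 + 27)/3))) + 31367 = (166 + 127*(sqrt(113)/3))/(16*((sqrt(113)/3))) + 31367 = (3*sqrt(113)/113)*(166 + 127*sqrt(113)/3)/16 + 31367 = 3*sqrt(113)*(166 + 127*sqrt(113)/3)/1808 + 31367 = 31367 + 3*sqrt(113)*(166 + 127*sqrt(113)/3)/1808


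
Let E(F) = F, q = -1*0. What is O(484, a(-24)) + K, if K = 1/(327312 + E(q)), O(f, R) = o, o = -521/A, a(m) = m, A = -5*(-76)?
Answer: -42632293/31094640 ≈ -1.3710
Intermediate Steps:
A = 380
q = 0
o = -521/380 ≈ -1.3711
O(f, R) = -521/380
K = 1/327312 (K = 1/(327312 + 0) = 1/327312 ≈ 3.0552e-6)
O(484, a(-24)) + K = -521/380 + 1/327312 = -42632293/31094640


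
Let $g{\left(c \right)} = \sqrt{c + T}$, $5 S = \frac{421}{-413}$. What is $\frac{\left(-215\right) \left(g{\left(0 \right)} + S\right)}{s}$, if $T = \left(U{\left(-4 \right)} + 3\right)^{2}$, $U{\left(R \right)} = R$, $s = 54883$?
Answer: $- \frac{70692}{22666679} \approx -0.0031188$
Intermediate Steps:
$T = 1$ ($T = \left(-4 + 3\right)^{2} = \left(-1\right)^{2} = 1$)
$S = - \frac{421}{2065}$ ($S = \frac{421 \frac{1}{-413}}{5} = \frac{421 \left(- \frac{1}{413}\right)}{5} = \frac{1}{5} \left(- \frac{421}{413}\right) = - \frac{421}{2065} \approx -0.20387$)
$g{\left(c \right)} = \sqrt{1 + c}$ ($g{\left(c \right)} = \sqrt{c + 1} = \sqrt{1 + c}$)
$\frac{\left(-215\right) \left(g{\left(0 \right)} + S\right)}{s} = \frac{\left(-215\right) \left(\sqrt{1 + 0} - \frac{421}{2065}\right)}{54883} = - 215 \left(\sqrt{1} - \frac{421}{2065}\right) \frac{1}{54883} = - 215 \left(1 - \frac{421}{2065}\right) \frac{1}{54883} = \left(-215\right) \frac{1644}{2065} \cdot \frac{1}{54883} = \left(- \frac{70692}{413}\right) \frac{1}{54883} = - \frac{70692}{22666679}$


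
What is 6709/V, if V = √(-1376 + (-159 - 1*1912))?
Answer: -6709*I*√383/1149 ≈ -114.27*I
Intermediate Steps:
V = 3*I*√383 (V = √(-1376 + (-159 - 1912)) = √(-1376 - 2071) = √(-3447) = 3*I*√383 ≈ 58.711*I)
6709/V = 6709/((3*I*√383)) = 6709*(-I*√383/1149) = -6709*I*√383/1149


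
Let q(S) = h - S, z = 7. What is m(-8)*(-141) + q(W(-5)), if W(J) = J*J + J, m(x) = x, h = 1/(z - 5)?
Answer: 2217/2 ≈ 1108.5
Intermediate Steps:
h = ½ (h = 1/(7 - 5) = 1/2 = ½ ≈ 0.50000)
W(J) = J + J² (W(J) = J² + J = J + J²)
q(S) = ½ - S
m(-8)*(-141) + q(W(-5)) = -8*(-141) + (½ - (-5)*(1 - 5)) = 1128 + (½ - (-5)*(-4)) = 1128 + (½ - 1*20) = 1128 + (½ - 20) = 1128 - 39/2 = 2217/2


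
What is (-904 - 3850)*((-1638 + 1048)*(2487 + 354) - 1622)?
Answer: 7976318248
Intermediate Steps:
(-904 - 3850)*((-1638 + 1048)*(2487 + 354) - 1622) = -4754*(-590*2841 - 1622) = -4754*(-1676190 - 1622) = -4754*(-1677812) = 7976318248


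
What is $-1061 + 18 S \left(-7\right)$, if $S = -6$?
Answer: $-305$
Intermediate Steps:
$-1061 + 18 S \left(-7\right) = -1061 + 18 \left(-6\right) \left(-7\right) = -1061 - -756 = -1061 + 756 = -305$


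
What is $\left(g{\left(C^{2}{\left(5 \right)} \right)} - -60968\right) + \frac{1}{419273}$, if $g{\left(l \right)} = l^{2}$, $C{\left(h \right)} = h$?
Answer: $\frac{25824281890}{419273} \approx 61593.0$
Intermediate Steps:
$\left(g{\left(C^{2}{\left(5 \right)} \right)} - -60968\right) + \frac{1}{419273} = \left(\left(5^{2}\right)^{2} - -60968\right) + \frac{1}{419273} = \left(25^{2} + 60968\right) + \frac{1}{419273} = \left(625 + 60968\right) + \frac{1}{419273} = 61593 + \frac{1}{419273} = \frac{25824281890}{419273}$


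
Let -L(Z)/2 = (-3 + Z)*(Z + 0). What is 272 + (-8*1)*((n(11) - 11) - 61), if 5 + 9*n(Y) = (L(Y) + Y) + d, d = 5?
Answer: 2984/3 ≈ 994.67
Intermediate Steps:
L(Z) = -2*Z*(-3 + Z) (L(Z) = -2*(-3 + Z)*(Z + 0) = -2*(-3 + Z)*Z = -2*Z*(-3 + Z))
n(Y) = Y/9 + 2*Y*(3 - Y)/9 (n(Y) = -5/9 + ((2*Y*(3 - Y) + Y) + 5)/9 = -5/9 + ((Y + 2*Y*(3 - Y)) + 5)/9 = -5/9 + (5 + Y + 2*Y*(3 - Y))/9 = -5/9 + (5/9 + Y/9 + 2*Y*(3 - Y)/9) = Y/9 + 2*Y*(3 - Y)/9)
272 + (-8*1)*((n(11) - 11) - 61) = 272 + (-8*1)*(((⅑)*11*(7 - 2*11) - 11) - 61) = 272 - 8*(((⅑)*11*(7 - 22) - 11) - 61) = 272 - 8*(((⅑)*11*(-15) - 11) - 61) = 272 - 8*((-55/3 - 11) - 61) = 272 - 8*(-88/3 - 61) = 272 - 8*(-271/3) = 272 + 2168/3 = 2984/3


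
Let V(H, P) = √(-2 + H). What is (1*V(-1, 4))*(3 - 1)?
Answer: 2*I*√3 ≈ 3.4641*I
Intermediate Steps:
(1*V(-1, 4))*(3 - 1) = (1*√(-2 - 1))*(3 - 1) = (1*√(-3))*2 = (1*(I*√3))*2 = (I*√3)*2 = 2*I*√3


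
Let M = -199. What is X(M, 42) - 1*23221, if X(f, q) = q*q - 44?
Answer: -21501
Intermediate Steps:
X(f, q) = -44 + q² (X(f, q) = q² - 44 = -44 + q²)
X(M, 42) - 1*23221 = (-44 + 42²) - 1*23221 = (-44 + 1764) - 23221 = 1720 - 23221 = -21501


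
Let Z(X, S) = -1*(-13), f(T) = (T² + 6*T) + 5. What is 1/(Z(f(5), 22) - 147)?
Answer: -1/134 ≈ -0.0074627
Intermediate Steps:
f(T) = 5 + T² + 6*T
Z(X, S) = 13
1/(Z(f(5), 22) - 147) = 1/(13 - 147) = 1/(-134) = -1/134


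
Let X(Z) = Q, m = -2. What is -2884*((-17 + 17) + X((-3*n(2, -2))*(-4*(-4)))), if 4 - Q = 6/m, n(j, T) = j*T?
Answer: -20188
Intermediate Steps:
n(j, T) = T*j
Q = 7 (Q = 4 - 6/(-2) = 4 - 6*(-1)/2 = 4 - 1*(-3) = 4 + 3 = 7)
X(Z) = 7
-2884*((-17 + 17) + X((-3*n(2, -2))*(-4*(-4)))) = -2884*((-17 + 17) + 7) = -2884*(0 + 7) = -2884*7 = -20188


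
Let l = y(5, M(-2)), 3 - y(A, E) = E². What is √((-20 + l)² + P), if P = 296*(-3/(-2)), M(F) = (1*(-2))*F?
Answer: √1533 ≈ 39.154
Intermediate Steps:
M(F) = -2*F
y(A, E) = 3 - E²
l = -13 (l = 3 - (-2*(-2))² = 3 - 1*4² = 3 - 1*16 = 3 - 16 = -13)
P = 444 (P = 296*(-3*(-½)) = 296*(3/2) = 444)
√((-20 + l)² + P) = √((-20 - 13)² + 444) = √((-33)² + 444) = √(1089 + 444) = √1533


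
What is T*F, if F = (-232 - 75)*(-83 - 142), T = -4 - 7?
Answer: -759825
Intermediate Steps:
T = -11
F = 69075 (F = -307*(-225) = 69075)
T*F = -11*69075 = -759825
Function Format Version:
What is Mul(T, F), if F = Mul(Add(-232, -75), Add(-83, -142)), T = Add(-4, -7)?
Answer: -759825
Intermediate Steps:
T = -11
F = 69075 (F = Mul(-307, -225) = 69075)
Mul(T, F) = Mul(-11, 69075) = -759825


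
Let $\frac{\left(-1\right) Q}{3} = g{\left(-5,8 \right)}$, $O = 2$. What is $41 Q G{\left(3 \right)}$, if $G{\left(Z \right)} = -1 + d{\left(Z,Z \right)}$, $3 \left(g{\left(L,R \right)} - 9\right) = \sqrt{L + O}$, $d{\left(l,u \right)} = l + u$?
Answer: $-5535 - 205 i \sqrt{3} \approx -5535.0 - 355.07 i$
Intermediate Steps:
$g{\left(L,R \right)} = 9 + \frac{\sqrt{2 + L}}{3}$ ($g{\left(L,R \right)} = 9 + \frac{\sqrt{L + 2}}{3} = 9 + \frac{\sqrt{2 + L}}{3}$)
$G{\left(Z \right)} = -1 + 2 Z$ ($G{\left(Z \right)} = -1 + \left(Z + Z\right) = -1 + 2 Z$)
$Q = -27 - i \sqrt{3}$ ($Q = - 3 \left(9 + \frac{\sqrt{2 - 5}}{3}\right) = - 3 \left(9 + \frac{\sqrt{-3}}{3}\right) = - 3 \left(9 + \frac{i \sqrt{3}}{3}\right) = -27 - i \sqrt{3} \approx -27.0 - 1.732 i$)
$41 Q G{\left(3 \right)} = 41 \left(-27 - i \sqrt{3}\right) \left(-1 + 2 \cdot 3\right) = \left(-1107 - 41 i \sqrt{3}\right) \left(-1 + 6\right) = \left(-1107 - 41 i \sqrt{3}\right) 5 = -5535 - 205 i \sqrt{3}$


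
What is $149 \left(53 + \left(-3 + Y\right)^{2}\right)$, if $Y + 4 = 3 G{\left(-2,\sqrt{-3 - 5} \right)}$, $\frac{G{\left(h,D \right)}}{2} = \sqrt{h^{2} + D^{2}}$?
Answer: $-6258 - 25032 i \approx -6258.0 - 25032.0 i$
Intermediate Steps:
$G{\left(h,D \right)} = 2 \sqrt{D^{2} + h^{2}}$ ($G{\left(h,D \right)} = 2 \sqrt{h^{2} + D^{2}} = 2 \sqrt{D^{2} + h^{2}}$)
$Y = -4 + 12 i$ ($Y = -4 + 3 \cdot 2 \sqrt{\left(\sqrt{-3 - 5}\right)^{2} + \left(-2\right)^{2}} = -4 + 3 \cdot 2 \sqrt{\left(\sqrt{-8}\right)^{2} + 4} = -4 + 3 \cdot 2 \sqrt{\left(2 i \sqrt{2}\right)^{2} + 4} = -4 + 3 \cdot 2 \sqrt{-8 + 4} = -4 + 3 \cdot 2 \sqrt{-4} = -4 + 3 \cdot 2 \cdot 2 i = -4 + 3 \cdot 4 i = -4 + 12 i \approx -4.0 + 12.0 i$)
$149 \left(53 + \left(-3 + Y\right)^{2}\right) = 149 \left(53 + \left(-3 - \left(4 - 12 i\right)\right)^{2}\right) = 149 \left(53 + \left(-7 + 12 i\right)^{2}\right) = 7897 + 149 \left(-7 + 12 i\right)^{2}$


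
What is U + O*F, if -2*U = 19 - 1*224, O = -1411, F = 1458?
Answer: -4114271/2 ≈ -2.0571e+6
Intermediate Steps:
U = 205/2 (U = -(19 - 1*224)/2 = -(19 - 224)/2 = -½*(-205) = 205/2 ≈ 102.50)
U + O*F = 205/2 - 1411*1458 = 205/2 - 2057238 = -4114271/2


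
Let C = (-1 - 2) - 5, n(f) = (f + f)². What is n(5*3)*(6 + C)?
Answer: -1800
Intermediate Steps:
n(f) = 4*f² (n(f) = (2*f)² = 4*f²)
C = -8 (C = -3 - 5 = -8)
n(5*3)*(6 + C) = (4*(5*3)²)*(6 - 8) = (4*15²)*(-2) = (4*225)*(-2) = 900*(-2) = -1800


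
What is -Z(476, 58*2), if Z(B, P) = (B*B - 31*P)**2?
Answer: -49720080400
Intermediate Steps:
Z(B, P) = (B**2 - 31*P)**2
-Z(476, 58*2) = -(476**2 - 1798*2)**2 = -(226576 - 31*116)**2 = -(226576 - 3596)**2 = -1*222980**2 = -1*49720080400 = -49720080400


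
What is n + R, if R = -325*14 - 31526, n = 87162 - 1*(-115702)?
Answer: 166788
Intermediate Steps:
n = 202864 (n = 87162 + 115702 = 202864)
R = -36076 (R = -4550 - 31526 = -36076)
n + R = 202864 - 36076 = 166788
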